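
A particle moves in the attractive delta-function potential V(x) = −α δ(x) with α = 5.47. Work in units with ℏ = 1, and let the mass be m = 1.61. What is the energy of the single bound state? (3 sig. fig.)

The bound state is ψ(x) = √κ e^{−κ|x|}. The derivative jump ψ'(0⁺) − ψ'(0⁻) = −(2mα/ℏ²)ψ(0) fixes κ = mα/ℏ² = 8.807.
Then E = −ℏ²κ²/(2m) = −mα²/(2ℏ²) = -24.09.

E = -24.1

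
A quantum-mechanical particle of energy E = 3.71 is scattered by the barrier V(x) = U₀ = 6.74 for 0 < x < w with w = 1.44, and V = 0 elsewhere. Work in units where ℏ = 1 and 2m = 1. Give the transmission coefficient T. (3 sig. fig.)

T = 0.0260

E < U₀: inside the barrier ψ ∝ e^{±κx} with κ = √(2m(U₀ − E))/ℏ = 1.741.
κw = 2.507, sinh(κw) = 6.091.
The exact tunnelling result is T⁻¹ = 1 + U₀² sinh²(κw) / [4E(U₀ − E)] = 38.48, so T = 0.0260.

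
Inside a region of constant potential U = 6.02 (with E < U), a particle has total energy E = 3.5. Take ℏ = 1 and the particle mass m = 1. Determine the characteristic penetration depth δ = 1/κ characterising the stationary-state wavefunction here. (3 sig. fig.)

Since E < U the TISE in this region is ψ'' = κ²ψ with κ = √(2m(U − E))/ℏ.
κ = √(2 × 1 × 2.52) = 2.245. The penetration depth is δ = 1/κ = 0.445.

δ = 0.445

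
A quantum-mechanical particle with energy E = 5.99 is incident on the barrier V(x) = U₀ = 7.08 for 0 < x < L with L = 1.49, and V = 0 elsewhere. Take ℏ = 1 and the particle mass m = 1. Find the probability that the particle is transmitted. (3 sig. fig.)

T = 0.0256

E < U₀: inside the barrier ψ ∝ e^{±κx} with κ = √(2m(U₀ − E))/ℏ = 1.476.
κL = 2.200, sinh(κL) = 4.457.
Matching ψ, ψ′ at both faces gives T = [1 + U₀² sinh²(κL) / (4E(U₀ − E))]⁻¹ = 1/39.13 = 0.0256.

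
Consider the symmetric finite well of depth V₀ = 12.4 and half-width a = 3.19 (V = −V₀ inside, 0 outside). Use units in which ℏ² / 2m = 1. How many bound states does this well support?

N = 8

The dimensionless depth is z₀ = a√(2mV₀)/ℏ = 3.19 × √(12.40) = 11.23.
A new bound state (alternating even/odd) appears each time z₀ passes a multiple of π/2, so N = ⌊2z₀/π⌋ + 1 = ⌊7.151⌋ + 1 = 8.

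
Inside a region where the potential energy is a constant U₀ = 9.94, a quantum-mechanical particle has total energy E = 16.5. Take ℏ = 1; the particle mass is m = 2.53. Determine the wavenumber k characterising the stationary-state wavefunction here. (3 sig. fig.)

k = 5.76

With E > U₀ the solution is oscillatory, ψ ∝ e^{±ikx} with k = √(2m(E − U₀))/ℏ.
k = √(2 × 2.53 × 6.56) = 5.761.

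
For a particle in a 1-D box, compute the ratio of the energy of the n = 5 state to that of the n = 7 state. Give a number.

0.510204

Since E_n ∝ n², the ratio is (5/7)² = 0.510204.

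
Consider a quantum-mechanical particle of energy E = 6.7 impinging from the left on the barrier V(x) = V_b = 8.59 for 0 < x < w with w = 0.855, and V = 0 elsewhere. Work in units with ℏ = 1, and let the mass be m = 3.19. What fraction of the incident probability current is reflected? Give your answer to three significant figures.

R = 0.993

Since E < V_b the interior solution is evanescent with decay constant κ = √(2m(V_b − E))/ℏ = 3.472.
κw = 2.969, sinh(κw) = 9.710.
The exact tunnelling result is T⁻¹ = 1 + V_b² sinh²(κw) / [4E(V_b − E)] = 138.4, so T = 0.00723.
R = 1 − T = 0.993.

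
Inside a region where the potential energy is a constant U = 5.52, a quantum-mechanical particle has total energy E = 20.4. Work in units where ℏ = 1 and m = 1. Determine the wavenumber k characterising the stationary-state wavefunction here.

With E > U the solution is oscillatory, ψ ∝ e^{±ikx} with k = √(2m(E − U))/ℏ.
k = √(2 × 1 × 14.88) = 5.455.

k = 5.46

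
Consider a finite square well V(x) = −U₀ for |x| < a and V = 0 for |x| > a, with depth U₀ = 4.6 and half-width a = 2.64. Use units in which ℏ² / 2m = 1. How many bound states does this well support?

The dimensionless depth is z₀ = a√(2mU₀)/ℏ = 2.64 × √(4.600) = 5.662.
The even/odd transcendental equations gain one root per π/2 in z₀, giving N = 1 + ⌊2z₀/π⌋ = 1 + ⌊3.605⌋ = 4.

N = 4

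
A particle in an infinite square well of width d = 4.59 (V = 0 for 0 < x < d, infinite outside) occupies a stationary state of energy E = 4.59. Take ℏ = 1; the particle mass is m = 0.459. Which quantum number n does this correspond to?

n = 3

For an infinite well E_n = n²π²ℏ²/(2md²), so n = (d/πℏ)√(2mE).
n = (4.59/π) × √(2 × 0.459 × 4.59) = 2.999 → n = 3.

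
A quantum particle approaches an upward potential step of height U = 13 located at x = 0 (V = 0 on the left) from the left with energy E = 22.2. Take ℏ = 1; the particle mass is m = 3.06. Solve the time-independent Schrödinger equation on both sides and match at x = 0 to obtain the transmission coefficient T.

The wavenumbers are k₁ = √(2mE)/ℏ = 11.66 on the left and k₂ = √(2m(E − U))/ℏ = 7.504 on the right.
Continuity of ψ and ψ′ at the step yields the reflection amplitude r = (k₁ − k₂)/(k₁ + k₂) = 0.2167; thus R = |r|² = 0.04697, T = 0.9530.

T = 0.953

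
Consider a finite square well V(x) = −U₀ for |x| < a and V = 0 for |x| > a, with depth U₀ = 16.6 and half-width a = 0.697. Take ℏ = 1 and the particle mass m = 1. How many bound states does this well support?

N = 3

The dimensionless depth is z₀ = a√(2mU₀)/ℏ = 0.697 × √(33.20) = 4.016.
The even/odd transcendental equations gain one root per π/2 in z₀, giving N = 1 + ⌊2z₀/π⌋ = 1 + ⌊2.557⌋ = 3.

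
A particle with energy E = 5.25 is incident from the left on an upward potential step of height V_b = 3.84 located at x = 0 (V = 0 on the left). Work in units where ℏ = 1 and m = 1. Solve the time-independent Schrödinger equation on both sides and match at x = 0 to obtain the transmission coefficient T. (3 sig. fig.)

On each side the TISE gives plane waves with k = √(2m(E − V))/ℏ: k₁ = √(2·1·5.25) = 3.240, k₂ = √(2·1·1.41) = 1.679.
Continuity of ψ and ψ′ at the step yields the reflection amplitude r = (k₁ − k₂)/(k₁ + k₂) = 0.3173; thus R = |r|² = 0.1007, T = 0.8993.

T = 0.899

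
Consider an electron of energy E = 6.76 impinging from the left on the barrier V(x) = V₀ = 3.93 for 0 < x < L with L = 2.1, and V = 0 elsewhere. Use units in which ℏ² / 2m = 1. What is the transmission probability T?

T = 0.971

Above the barrier the interior wavenumber is k₂ = √(2m(E − V₀))/ℏ = 1.682, giving phase k₂L = 3.533.
T = [1 + V₀² sin²(k₂L) / (4E(E − V₀))]⁻¹ = 1/1.029 = 0.971.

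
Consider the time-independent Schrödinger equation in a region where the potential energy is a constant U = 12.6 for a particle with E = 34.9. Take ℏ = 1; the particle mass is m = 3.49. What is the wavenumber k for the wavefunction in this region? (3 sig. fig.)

With E > U the solution is oscillatory, ψ ∝ e^{±ikx} with k = √(2m(E − U))/ℏ.
k = √(2 × 3.49 × 22.3) = 12.48.

k = 12.5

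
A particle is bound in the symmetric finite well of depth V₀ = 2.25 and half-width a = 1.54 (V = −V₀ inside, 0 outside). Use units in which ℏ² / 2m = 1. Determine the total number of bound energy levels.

N = 2

Define the well-strength parameter z₀ = (a/ℏ)√(2mV₀) = 1.54 × √(2·0.5·2.25) = 2.310.
A new bound state (alternating even/odd) appears each time z₀ passes a multiple of π/2, so N = ⌊2z₀/π⌋ + 1 = ⌊1.471⌋ + 1 = 2.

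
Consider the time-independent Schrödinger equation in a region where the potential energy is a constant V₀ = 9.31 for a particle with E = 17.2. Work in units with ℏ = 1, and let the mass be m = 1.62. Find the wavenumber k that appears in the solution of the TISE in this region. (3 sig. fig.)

With E > V₀ the solution is oscillatory, ψ ∝ e^{±ikx} with k = √(2m(E − V₀))/ℏ.
k = √(2 × 1.62 × 7.89) = 5.056.

k = 5.06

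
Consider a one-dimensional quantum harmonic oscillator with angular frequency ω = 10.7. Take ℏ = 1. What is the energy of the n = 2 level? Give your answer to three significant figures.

E = 26.8

Using E_n = (n + ½)ℏω: E_2 = 2.5 × 10.7 = 26.75.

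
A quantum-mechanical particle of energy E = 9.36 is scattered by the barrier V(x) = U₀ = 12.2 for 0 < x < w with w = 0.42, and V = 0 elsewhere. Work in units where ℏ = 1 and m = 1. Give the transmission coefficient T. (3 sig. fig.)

Since E < U₀ the interior solution is evanescent with decay constant κ = √(2m(U₀ − E))/ℏ = 2.383.
κw = 1.001, sinh(κw) = 1.177.
Matching ψ, ψ′ at both faces gives T = [1 + U₀² sinh²(κw) / (4E(U₀ − E))]⁻¹ = 1/2.938 = 0.340.

T = 0.340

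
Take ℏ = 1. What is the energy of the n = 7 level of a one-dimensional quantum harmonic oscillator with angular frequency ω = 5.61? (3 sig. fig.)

Using E_n = (n + ½)ℏω: E_7 = 7.5 × 5.61 = 42.08.

E = 42.1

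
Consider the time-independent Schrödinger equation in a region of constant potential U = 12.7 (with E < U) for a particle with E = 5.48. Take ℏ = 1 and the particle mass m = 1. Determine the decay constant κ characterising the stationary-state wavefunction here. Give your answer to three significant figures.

κ = 3.80

Since E < U the TISE in this region is ψ'' = κ²ψ with κ = √(2m(U − E))/ℏ.
κ = √(2 × 1 × 7.22) = 3.800.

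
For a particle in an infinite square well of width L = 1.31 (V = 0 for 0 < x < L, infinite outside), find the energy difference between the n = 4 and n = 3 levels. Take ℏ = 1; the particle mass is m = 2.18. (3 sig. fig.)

E_n = n²π²ℏ²/(2mL²), so ΔE = (4² − 3²) π²ℏ²/(2mL²).
ΔE = 7 × π² / (2 × 2.18 × 1.31²) = 9.234.

ΔE = 9.23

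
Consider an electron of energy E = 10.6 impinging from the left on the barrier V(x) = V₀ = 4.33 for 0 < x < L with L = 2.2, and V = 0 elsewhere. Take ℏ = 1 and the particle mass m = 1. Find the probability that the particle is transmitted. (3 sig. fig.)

T = 0.934

E > V₀: inside the barrier k₂ = √(2m(E − V₀))/ℏ = 3.541, k₂L = 7.791.
Matching at both interfaces gives T⁻¹ = 1 + V₀² sin²(k₂L) / [4E(E − V₀)] = 1.070, hence T = 0.934.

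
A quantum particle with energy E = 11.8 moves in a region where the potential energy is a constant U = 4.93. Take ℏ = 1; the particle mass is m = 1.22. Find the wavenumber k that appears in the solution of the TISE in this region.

With E > U the solution is oscillatory, ψ ∝ e^{±ikx} with k = √(2m(E − U))/ℏ.
k = √(2 × 1.22 × 6.87) = 4.094.

k = 4.09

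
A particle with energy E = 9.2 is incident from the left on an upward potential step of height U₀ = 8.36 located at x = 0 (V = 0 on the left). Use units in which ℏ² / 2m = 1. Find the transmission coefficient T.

The wavenumbers are k₁ = √(2mE)/ℏ = 3.033 on the left and k₂ = √(2m(E − U₀))/ℏ = 0.9165 on the right.
Continuity of ψ and ψ′ at the step yields the reflection amplitude r = (k₁ − k₂)/(k₁ + k₂) = 0.5359; thus R = |r|² = 0.2872, T = 0.7128.

T = 0.713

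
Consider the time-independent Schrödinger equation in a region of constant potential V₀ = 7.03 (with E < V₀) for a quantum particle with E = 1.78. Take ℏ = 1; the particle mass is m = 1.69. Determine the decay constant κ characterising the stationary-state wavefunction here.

κ = 4.21

Since E < V₀ the TISE in this region is ψ'' = κ²ψ with κ = √(2m(V₀ − E))/ℏ.
κ = √(2 × 1.69 × 5.25) = 4.212.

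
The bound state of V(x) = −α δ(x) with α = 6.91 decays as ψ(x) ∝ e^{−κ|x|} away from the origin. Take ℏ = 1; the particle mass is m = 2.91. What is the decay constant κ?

Integrating the TISE across x = 0 gives the cusp condition ψ'(0⁺) − ψ'(0⁻) = −(2mα/ℏ²)ψ(0).
With ψ ∝ e^{−κ|x|} this yields −2κ = −2mα/ℏ², so κ = mα/ℏ² = 20.11.

κ = 20.1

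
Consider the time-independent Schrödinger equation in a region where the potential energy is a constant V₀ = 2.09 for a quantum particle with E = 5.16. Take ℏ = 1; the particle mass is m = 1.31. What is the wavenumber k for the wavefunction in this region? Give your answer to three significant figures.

With E > V₀ the solution is oscillatory, ψ ∝ e^{±ikx} with k = √(2m(E − V₀))/ℏ.
k = √(2 × 1.31 × 3.07) = 2.836.

k = 2.84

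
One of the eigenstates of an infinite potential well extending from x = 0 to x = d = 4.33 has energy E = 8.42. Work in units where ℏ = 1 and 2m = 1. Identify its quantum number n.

n = 4

From E_n = n²π²ℏ²/(2md²) invert to n = √(2md²E)/(πℏ).
n = (4.33/π) × √(2 × 0.5 × 8.42) = 3.999 → n = 4.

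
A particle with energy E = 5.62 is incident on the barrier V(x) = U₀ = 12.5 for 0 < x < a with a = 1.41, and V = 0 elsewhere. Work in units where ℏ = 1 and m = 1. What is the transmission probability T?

Since E < U₀ the interior solution is evanescent with decay constant κ = √(2m(U₀ − E))/ℏ = 3.709.
κa = 5.230, sinh(κa) = 93.42.
Matching ψ, ψ′ at both faces gives T = [1 + U₀² sinh²(κa) / (4E(U₀ − E))]⁻¹ = 1/8819 = 0.000113.

T = 0.000113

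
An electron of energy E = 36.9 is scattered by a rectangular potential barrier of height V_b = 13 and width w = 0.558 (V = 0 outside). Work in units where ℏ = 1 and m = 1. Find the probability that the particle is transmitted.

Above the barrier the interior wavenumber is k₂ = √(2m(E − V_b))/ℏ = 6.914, giving phase k₂w = 3.858.
T = [1 + V_b² sin²(k₂w) / (4E(E − V_b))]⁻¹ = 1/1.021 = 0.980.

T = 0.980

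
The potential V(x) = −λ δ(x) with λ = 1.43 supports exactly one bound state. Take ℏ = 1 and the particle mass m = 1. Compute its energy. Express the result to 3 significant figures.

The bound state is ψ(x) = √κ e^{−κ|x|}. The derivative jump ψ'(0⁺) − ψ'(0⁻) = −(2mλ/ℏ²)ψ(0) fixes κ = mλ/ℏ² = 1.430.
Then E = −ℏ²κ²/(2m) = −mλ²/(2ℏ²) = -1.022.

E = -1.02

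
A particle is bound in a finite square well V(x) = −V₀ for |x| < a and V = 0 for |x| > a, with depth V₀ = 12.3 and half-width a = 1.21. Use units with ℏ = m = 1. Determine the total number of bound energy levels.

Define the well-strength parameter z₀ = (a/ℏ)√(2mV₀) = 1.21 × √(2·1·12.3) = 6.001.
The even/odd transcendental equations gain one root per π/2 in z₀, giving N = 1 + ⌊2z₀/π⌋ = 1 + ⌊3.821⌋ = 4.

N = 4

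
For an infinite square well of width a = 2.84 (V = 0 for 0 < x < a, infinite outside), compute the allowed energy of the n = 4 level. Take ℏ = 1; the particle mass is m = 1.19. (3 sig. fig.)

E = 8.23

Requiring ψ(0) = ψ(a) = 0 quantises k = nπ/a, hence E_n = ℏ²k²/2m = n²π²ℏ²/(2ma²).
E_4 = 4² × π² / (2 × 1.19 × 2.84²) = 8.226.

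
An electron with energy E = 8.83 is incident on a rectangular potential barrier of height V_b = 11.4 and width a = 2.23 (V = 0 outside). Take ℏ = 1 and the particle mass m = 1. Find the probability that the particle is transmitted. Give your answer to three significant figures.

T = 0.000113

E < V_b: inside the barrier ψ ∝ e^{±κx} with κ = √(2m(V_b − E))/ℏ = 2.267.
κa = 5.056, sinh(κa) = 78.46.
Matching ψ, ψ′ at both faces gives T = [1 + V_b² sinh²(κa) / (4E(V_b − E))]⁻¹ = 1/8814 = 0.000113.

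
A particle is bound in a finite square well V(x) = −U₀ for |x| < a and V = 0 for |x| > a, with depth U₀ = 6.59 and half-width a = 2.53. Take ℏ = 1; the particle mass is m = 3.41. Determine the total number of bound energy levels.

N = 11

Define the well-strength parameter z₀ = (a/ℏ)√(2mU₀) = 2.53 × √(2·3.41·6.59) = 16.96.
The even/odd transcendental equations gain one root per π/2 in z₀, giving N = 1 + ⌊2z₀/π⌋ = 1 + ⌊10.80⌋ = 11.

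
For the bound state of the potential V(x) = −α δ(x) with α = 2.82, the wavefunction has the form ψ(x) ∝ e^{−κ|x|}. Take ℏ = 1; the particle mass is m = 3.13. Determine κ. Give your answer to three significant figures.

κ = 8.83

Integrate −(ℏ²/2m)ψ'' − αδ(x)ψ = Eψ from −ε to +ε: the ψ'' term gives ψ'(0⁺) − ψ'(0⁻) and the δ term gives −(2mα/ℏ²)ψ(0).
With ψ ∝ e^{−κ|x|} this yields −2κ = −2mα/ℏ², so κ = mα/ℏ² = 8.827.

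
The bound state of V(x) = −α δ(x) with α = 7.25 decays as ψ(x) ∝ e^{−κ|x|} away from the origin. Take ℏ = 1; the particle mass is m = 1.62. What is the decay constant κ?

Integrating the TISE across x = 0 gives the cusp condition ψ'(0⁺) − ψ'(0⁻) = −(2mα/ℏ²)ψ(0).
With ψ ∝ e^{−κ|x|} this yields −2κ = −2mα/ℏ², so κ = mα/ℏ² = 11.75.

κ = 11.7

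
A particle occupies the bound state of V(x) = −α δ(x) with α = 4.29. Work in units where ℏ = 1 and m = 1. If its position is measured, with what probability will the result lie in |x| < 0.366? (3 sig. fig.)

The normalised bound state is ψ = √κ e^{−κ|x|} with κ = mα/ℏ² = 4.290.
P(|x| < d) = ∫_{−d}^{d} κ e^{−2κ|x|} dx = 1 − e^{−2κd} = 1 − e^{−3.140} = 0.9567.

P = 0.957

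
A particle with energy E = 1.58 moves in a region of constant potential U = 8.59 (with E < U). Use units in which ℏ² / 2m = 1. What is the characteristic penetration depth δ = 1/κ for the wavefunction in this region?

δ = 0.378

Since E < U the TISE in this region is ψ'' = κ²ψ with κ = √(2m(U − E))/ℏ.
κ = √(2 × 0.5 × 7.01) = 2.648. The penetration depth is δ = 1/κ = 0.378.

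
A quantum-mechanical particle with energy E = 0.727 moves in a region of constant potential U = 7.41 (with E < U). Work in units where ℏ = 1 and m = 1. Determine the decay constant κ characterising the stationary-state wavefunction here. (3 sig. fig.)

κ = 3.66

Since E < U the TISE in this region is ψ'' = κ²ψ with κ = √(2m(U − E))/ℏ.
κ = √(2 × 1 × 6.683) = 3.656.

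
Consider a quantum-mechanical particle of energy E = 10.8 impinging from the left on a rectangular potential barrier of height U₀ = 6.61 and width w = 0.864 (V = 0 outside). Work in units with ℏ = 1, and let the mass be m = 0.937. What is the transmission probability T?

T = 0.905

Above the barrier the interior wavenumber is k₂ = √(2m(E − U₀))/ℏ = 2.802, giving phase k₂w = 2.421.
Matching at both interfaces gives T⁻¹ = 1 + U₀² sin²(k₂w) / [4E(E − U₀)] = 1.105, hence T = 0.905.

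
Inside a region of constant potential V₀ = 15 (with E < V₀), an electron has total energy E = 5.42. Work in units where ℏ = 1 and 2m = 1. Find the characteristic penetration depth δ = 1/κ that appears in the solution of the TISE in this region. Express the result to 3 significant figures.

Since E < V₀ the TISE in this region is ψ'' = κ²ψ with κ = √(2m(V₀ − E))/ℏ.
κ = √(2 × 0.5 × 9.58) = 3.095. The penetration depth is δ = 1/κ = 0.323.

δ = 0.323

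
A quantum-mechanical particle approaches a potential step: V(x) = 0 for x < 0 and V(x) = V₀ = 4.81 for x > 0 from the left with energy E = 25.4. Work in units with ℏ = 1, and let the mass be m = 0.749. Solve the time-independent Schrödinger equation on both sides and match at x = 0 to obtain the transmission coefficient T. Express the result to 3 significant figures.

On each side the TISE gives plane waves with k = √(2m(E − V))/ℏ: k₁ = √(2·0.749·25.4) = 6.168, k₂ = √(2·0.749·20.59) = 5.554.
Matching ψ and ψ′ at x = 0 gives r = (k₁ − k₂)/(k₁ + k₂), so R = r² = 0.002750 and T = 1 − R = 0.9973.

T = 0.997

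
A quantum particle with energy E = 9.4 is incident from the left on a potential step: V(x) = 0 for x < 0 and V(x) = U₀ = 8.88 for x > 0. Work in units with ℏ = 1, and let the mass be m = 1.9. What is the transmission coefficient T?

T = 0.617

On each side the TISE gives plane waves with k = √(2m(E − V))/ℏ: k₁ = √(2·1.9·9.4) = 5.977, k₂ = √(2·1.9·0.52) = 1.406.
Matching ψ and ψ′ at x = 0 gives r = (k₁ − k₂)/(k₁ + k₂), so R = r² = 0.3834 and T = 1 − R = 0.6166.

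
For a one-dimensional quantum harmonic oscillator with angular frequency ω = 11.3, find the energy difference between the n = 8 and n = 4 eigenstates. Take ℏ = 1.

E_n = ℏω(n + ½), so ΔE = (8 − 4) ℏω = 4 × 11.3 = 45.20.

ΔE = 45.2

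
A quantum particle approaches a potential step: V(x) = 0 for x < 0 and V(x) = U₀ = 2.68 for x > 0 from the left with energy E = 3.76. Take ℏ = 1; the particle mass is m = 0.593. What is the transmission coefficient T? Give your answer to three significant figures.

The wavenumbers are k₁ = √(2mE)/ℏ = 2.112 on the left and k₂ = √(2m(E − U₀))/ℏ = 1.132 on the right.
Continuity of ψ and ψ′ at the step yields the reflection amplitude r = (k₁ − k₂)/(k₁ + k₂) = 0.3021; thus R = |r|² = 0.09128, T = 0.9087.

T = 0.909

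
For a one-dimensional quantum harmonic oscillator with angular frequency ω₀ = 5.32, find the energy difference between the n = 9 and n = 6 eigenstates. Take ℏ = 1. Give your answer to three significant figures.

E_n = ℏω₀(n + ½), so ΔE = (9 − 6) ℏω₀ = 3 × 5.32 = 15.96.

ΔE = 16.0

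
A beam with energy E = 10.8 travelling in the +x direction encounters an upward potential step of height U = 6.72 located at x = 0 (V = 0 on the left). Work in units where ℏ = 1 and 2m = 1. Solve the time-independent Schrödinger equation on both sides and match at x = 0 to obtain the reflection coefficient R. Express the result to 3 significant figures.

R = 0.0570

The wavenumbers are k₁ = √(2mE)/ℏ = 3.286 on the left and k₂ = √(2m(E − U))/ℏ = 2.020 on the right.
Matching ψ and ψ′ at x = 0 gives r = (k₁ − k₂)/(k₁ + k₂), so R = r² = 0.05696 and T = 1 − R = 0.9430.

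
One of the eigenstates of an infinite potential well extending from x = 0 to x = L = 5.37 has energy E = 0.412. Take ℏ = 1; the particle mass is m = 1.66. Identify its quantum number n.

n = 2

For an infinite well E_n = n²π²ℏ²/(2mL²), so n = (L/πℏ)√(2mE).
n = (5.37/π) × √(2 × 1.66 × 0.412) = 1.999 → n = 2.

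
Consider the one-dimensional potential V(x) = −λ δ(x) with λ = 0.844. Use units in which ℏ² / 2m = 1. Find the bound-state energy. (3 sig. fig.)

E = -0.178

The bound state is ψ(x) = √κ e^{−κ|x|}. The derivative jump ψ'(0⁺) − ψ'(0⁻) = −(2mλ/ℏ²)ψ(0) fixes κ = mλ/ℏ² = 0.4220.
Then E = −ℏ²κ²/(2m) = −mλ²/(2ℏ²) = -0.1781.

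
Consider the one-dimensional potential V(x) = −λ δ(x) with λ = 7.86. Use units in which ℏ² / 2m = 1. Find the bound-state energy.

E = -15.4

The bound state is ψ(x) = √κ e^{−κ|x|}. The derivative jump ψ'(0⁺) − ψ'(0⁻) = −(2mλ/ℏ²)ψ(0) fixes κ = mλ/ℏ² = 3.930.
Then E = −ℏ²κ²/(2m) = −mλ²/(2ℏ²) = -15.44.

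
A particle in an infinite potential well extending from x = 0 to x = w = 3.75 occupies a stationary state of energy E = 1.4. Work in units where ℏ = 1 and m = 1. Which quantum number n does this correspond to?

For an infinite well E_n = n²π²ℏ²/(2mw²), so n = (w/πℏ)√(2mE).
n = (3.75/π) × √(2 × 1 × 1.4) = 1.997 → n = 2.

n = 2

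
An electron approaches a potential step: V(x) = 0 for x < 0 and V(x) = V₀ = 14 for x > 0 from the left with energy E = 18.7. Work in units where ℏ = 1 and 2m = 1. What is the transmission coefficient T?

T = 0.890

The wavenumbers are k₁ = √(2mE)/ℏ = 4.324 on the left and k₂ = √(2m(E − V₀))/ℏ = 2.168 on the right.
Continuity of ψ and ψ′ at the step yields the reflection amplitude r = (k₁ − k₂)/(k₁ + k₂) = 0.3321; thus R = |r|² = 0.1103, T = 0.8897.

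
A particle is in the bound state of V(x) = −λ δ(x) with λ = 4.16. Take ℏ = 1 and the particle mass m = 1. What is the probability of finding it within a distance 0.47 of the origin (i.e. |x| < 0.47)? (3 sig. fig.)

The normalised bound state is ψ = √κ e^{−κ|x|} with κ = mλ/ℏ² = 4.160.
P(|x| < d) = ∫_{−d}^{d} κ e^{−2κ|x|} dx = 1 − e^{−2κd} = 1 − e^{−3.910} = 0.9800.

P = 0.980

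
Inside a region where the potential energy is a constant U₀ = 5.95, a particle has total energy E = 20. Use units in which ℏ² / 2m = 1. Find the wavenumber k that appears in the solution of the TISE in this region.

With E > U₀ the solution is oscillatory, ψ ∝ e^{±ikx} with k = √(2m(E − U₀))/ℏ.
k = √(2 × 0.5 × 14.05) = 3.748.

k = 3.75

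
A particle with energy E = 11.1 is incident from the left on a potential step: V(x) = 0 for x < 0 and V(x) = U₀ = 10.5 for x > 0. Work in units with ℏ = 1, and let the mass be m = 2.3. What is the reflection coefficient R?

R = 0.388

The wavenumbers are k₁ = √(2mE)/ℏ = 7.146 on the left and k₂ = √(2m(E − U₀))/ℏ = 1.661 on the right.
Continuity of ψ and ψ′ at the step yields the reflection amplitude r = (k₁ − k₂)/(k₁ + k₂) = 0.6227; thus R = |r|² = 0.3878, T = 0.6122.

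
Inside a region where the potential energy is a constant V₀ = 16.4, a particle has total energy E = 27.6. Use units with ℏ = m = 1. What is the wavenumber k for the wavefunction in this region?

k = 4.73

With E > V₀ the solution is oscillatory, ψ ∝ e^{±ikx} with k = √(2m(E − V₀))/ℏ.
k = √(2 × 1 × 11.2) = 4.733.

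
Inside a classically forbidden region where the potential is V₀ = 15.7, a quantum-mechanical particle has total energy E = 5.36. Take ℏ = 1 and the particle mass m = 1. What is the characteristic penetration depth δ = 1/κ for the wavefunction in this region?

Since E < V₀ the TISE in this region is ψ'' = κ²ψ with κ = √(2m(V₀ − E))/ℏ.
κ = √(2 × 1 × 10.34) = 4.548. The penetration depth is δ = 1/κ = 0.220.

δ = 0.220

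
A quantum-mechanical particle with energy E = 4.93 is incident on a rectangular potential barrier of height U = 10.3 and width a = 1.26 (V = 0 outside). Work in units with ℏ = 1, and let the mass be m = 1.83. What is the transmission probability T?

T = 0.0000561

E < U: inside the barrier ψ ∝ e^{±κx} with κ = √(2m(U − E))/ℏ = 4.433.
κa = 5.586, sinh(κa) = 133.3.
The exact tunnelling result is T⁻¹ = 1 + U² sinh²(κa) / [4E(U − E)] = 17810, so T = 0.0000561.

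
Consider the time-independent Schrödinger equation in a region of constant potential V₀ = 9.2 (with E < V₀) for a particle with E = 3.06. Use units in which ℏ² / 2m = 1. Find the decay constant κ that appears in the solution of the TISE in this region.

Since E < V₀ the TISE in this region is ψ'' = κ²ψ with κ = √(2m(V₀ − E))/ℏ.
κ = √(2 × 0.5 × 6.14) = 2.478.

κ = 2.48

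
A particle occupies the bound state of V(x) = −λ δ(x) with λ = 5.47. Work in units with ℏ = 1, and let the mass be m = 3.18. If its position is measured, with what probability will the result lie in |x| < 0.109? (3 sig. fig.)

The normalised bound state is ψ = √κ e^{−κ|x|} with κ = mλ/ℏ² = 17.39.
P(|x| < d) = ∫_{−d}^{d} κ e^{−2κ|x|} dx = 1 − e^{−2κd} = 1 − e^{−3.792} = 0.9775.

P = 0.977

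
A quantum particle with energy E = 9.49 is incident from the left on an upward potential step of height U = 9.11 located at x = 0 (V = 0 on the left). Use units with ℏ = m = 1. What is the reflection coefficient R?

On each side the TISE gives plane waves with k = √(2m(E − V))/ℏ: k₁ = √(2·1·9.49) = 4.357, k₂ = √(2·1·0.38) = 0.8718.
Continuity of ψ and ψ′ at the step yields the reflection amplitude r = (k₁ − k₂)/(k₁ + k₂) = 0.6665; thus R = |r|² = 0.4442, T = 0.5558.

R = 0.444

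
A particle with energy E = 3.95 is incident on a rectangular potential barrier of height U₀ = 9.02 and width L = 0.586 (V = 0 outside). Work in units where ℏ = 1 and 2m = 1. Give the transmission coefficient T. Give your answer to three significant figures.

T = 0.246

E < U₀: inside the barrier ψ ∝ e^{±κx} with κ = √(2m(U₀ − E))/ℏ = 2.252.
κL = 1.319, sinh(κL) = 1.737.
The exact tunnelling result is T⁻¹ = 1 + U₀² sinh²(κL) / [4E(U₀ − E)] = 4.065, so T = 0.246.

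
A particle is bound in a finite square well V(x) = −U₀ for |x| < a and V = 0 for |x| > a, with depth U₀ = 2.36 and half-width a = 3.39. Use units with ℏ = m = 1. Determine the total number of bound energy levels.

Define the well-strength parameter z₀ = (a/ℏ)√(2mU₀) = 3.39 × √(2·1·2.36) = 7.365.
The even/odd transcendental equations gain one root per π/2 in z₀, giving N = 1 + ⌊2z₀/π⌋ = 1 + ⌊4.689⌋ = 5.

N = 5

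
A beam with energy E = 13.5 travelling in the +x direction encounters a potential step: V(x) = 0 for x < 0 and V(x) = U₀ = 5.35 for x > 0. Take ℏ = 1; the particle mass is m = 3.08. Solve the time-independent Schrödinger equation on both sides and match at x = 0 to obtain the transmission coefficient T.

T = 0.984

On each side the TISE gives plane waves with k = √(2m(E − V))/ℏ: k₁ = √(2·3.08·13.5) = 9.119, k₂ = √(2·3.08·8.15) = 7.085.
Continuity of ψ and ψ′ at the step yields the reflection amplitude r = (k₁ − k₂)/(k₁ + k₂) = 0.1255; thus R = |r|² = 0.01575, T = 0.9842.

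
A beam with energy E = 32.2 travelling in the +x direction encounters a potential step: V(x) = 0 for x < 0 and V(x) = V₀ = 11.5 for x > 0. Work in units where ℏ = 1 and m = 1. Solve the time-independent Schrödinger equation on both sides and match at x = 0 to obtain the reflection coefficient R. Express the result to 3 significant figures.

On each side the TISE gives plane waves with k = √(2m(E − V))/ℏ: k₁ = √(2·1·32.2) = 8.025, k₂ = √(2·1·20.7) = 6.434.
Matching ψ and ψ′ at x = 0 gives r = (k₁ − k₂)/(k₁ + k₂), so R = r² = 0.01210 and T = 1 − R = 0.9879.

R = 0.0121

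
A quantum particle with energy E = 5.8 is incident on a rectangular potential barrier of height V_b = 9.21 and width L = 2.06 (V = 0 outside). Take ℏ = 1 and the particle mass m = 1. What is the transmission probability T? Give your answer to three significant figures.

T = 0.0000793

E < V_b: inside the barrier ψ ∝ e^{±κx} with κ = √(2m(V_b − E))/ℏ = 2.612.
κL = 5.380, sinh(κL) = 108.5.
Matching ψ, ψ′ at both faces gives T = [1 + V_b² sinh²(κL) / (4E(V_b − E))]⁻¹ = 1/12620 = 0.0000793.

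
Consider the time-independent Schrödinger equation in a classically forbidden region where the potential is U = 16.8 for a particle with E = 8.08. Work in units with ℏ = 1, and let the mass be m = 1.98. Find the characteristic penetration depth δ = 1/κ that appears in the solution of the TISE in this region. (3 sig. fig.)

δ = 0.170

Since E < U the TISE in this region is ψ'' = κ²ψ with κ = √(2m(U − E))/ℏ.
κ = √(2 × 1.98 × 8.72) = 5.876. The penetration depth is δ = 1/κ = 0.170.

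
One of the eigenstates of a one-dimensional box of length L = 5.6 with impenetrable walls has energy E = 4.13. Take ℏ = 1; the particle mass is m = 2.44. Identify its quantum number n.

From E_n = n²π²ℏ²/(2mL²) invert to n = √(2mL²E)/(πℏ).
n = (5.6/π) × √(2 × 2.44 × 4.13) = 8.002 → n = 8.

n = 8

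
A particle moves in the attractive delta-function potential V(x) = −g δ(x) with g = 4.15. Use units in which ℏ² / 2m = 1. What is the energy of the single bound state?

For x ≠ 0 the bound state is ψ ∝ e^{−κ|x|}; integrating the TISE across the delta gives the cusp condition 2κ = 2mg/ℏ², so κ = 2.075.
Then E = −ℏ²κ²/(2m) = −mg²/(2ℏ²) = -4.306.

E = -4.31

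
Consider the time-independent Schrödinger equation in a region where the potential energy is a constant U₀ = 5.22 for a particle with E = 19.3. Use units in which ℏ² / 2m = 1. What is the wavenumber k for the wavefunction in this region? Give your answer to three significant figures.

With E > U₀ the solution is oscillatory, ψ ∝ e^{±ikx} with k = √(2m(E − U₀))/ℏ.
k = √(2 × 0.5 × 14.08) = 3.752.

k = 3.75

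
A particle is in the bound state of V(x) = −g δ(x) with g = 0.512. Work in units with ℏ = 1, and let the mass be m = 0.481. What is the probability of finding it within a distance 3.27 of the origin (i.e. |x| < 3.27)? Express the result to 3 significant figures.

The normalised bound state is ψ = √κ e^{−κ|x|} with κ = mg/ℏ² = 0.2463.
P(|x| < d) = ∫_{−d}^{d} κ e^{−2κ|x|} dx = 1 − e^{−2κd} = 1 − e^{−1.611} = 0.8002.

P = 0.800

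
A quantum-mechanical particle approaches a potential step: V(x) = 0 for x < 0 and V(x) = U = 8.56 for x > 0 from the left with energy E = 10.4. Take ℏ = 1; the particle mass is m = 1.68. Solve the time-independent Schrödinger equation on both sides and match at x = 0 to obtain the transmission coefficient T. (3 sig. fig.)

On each side the TISE gives plane waves with k = √(2m(E − V))/ℏ: k₁ = √(2·1.68·10.4) = 5.911, k₂ = √(2·1.68·1.84) = 2.486.
Matching ψ and ψ′ at x = 0 gives r = (k₁ − k₂)/(k₁ + k₂), so R = r² = 0.1663 and T = 1 − R = 0.8337.

T = 0.834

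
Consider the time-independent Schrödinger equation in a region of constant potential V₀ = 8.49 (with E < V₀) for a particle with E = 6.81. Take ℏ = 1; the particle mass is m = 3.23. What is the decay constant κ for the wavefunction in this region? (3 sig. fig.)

κ = 3.29

Since E < V₀ the TISE in this region is ψ'' = κ²ψ with κ = √(2m(V₀ − E))/ℏ.
κ = √(2 × 3.23 × 1.68) = 3.294.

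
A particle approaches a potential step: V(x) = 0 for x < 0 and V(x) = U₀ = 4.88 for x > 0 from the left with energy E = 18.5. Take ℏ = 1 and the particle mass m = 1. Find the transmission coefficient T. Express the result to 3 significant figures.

T = 0.994

On each side the TISE gives plane waves with k = √(2m(E − V))/ℏ: k₁ = √(2·1·18.5) = 6.083, k₂ = √(2·1·13.62) = 5.219.
Continuity of ψ and ψ′ at the step yields the reflection amplitude r = (k₁ − k₂)/(k₁ + k₂) = 0.07641; thus R = |r|² = 0.005838, T = 0.9942.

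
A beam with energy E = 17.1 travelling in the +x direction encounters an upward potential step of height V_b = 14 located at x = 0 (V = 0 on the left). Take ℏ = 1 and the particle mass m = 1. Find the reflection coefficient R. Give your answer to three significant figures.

R = 0.162

The wavenumbers are k₁ = √(2mE)/ℏ = 5.848 on the left and k₂ = √(2m(E − V_b))/ℏ = 2.490 on the right.
Continuity of ψ and ψ′ at the step yields the reflection amplitude r = (k₁ − k₂)/(k₁ + k₂) = 0.4027; thus R = |r|² = 0.1622, T = 0.8378.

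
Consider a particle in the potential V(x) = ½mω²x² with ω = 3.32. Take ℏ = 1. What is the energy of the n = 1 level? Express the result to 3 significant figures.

E = 4.98

The oscillator eigenvalues are E_n = ℏω(n + ½), so E_1 = 3.32 × 1.5 = 4.980.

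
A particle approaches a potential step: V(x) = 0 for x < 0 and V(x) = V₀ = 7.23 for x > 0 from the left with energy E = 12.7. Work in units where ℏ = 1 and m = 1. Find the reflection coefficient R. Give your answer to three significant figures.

R = 0.0431

The wavenumbers are k₁ = √(2mE)/ℏ = 5.040 on the left and k₂ = √(2m(E − V₀))/ℏ = 3.308 on the right.
Continuity of ψ and ψ′ at the step yields the reflection amplitude r = (k₁ − k₂)/(k₁ + k₂) = 0.2075; thus R = |r|² = 0.04307, T = 0.9569.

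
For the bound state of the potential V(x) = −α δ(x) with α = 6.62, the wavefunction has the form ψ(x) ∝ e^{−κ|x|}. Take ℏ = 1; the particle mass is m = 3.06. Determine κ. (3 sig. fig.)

Integrating the TISE across x = 0 gives the cusp condition ψ'(0⁺) − ψ'(0⁻) = −(2mα/ℏ²)ψ(0).
With ψ ∝ e^{−κ|x|} this yields −2κ = −2mα/ℏ², so κ = mα/ℏ² = 20.26.

κ = 20.3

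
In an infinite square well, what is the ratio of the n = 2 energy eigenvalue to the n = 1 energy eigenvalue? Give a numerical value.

4

Since E_n ∝ n², the ratio is (2/1)² = 4.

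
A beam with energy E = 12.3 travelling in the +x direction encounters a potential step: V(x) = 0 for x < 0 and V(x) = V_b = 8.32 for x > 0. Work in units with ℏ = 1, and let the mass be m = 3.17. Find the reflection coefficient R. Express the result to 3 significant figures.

R = 0.0755

On each side the TISE gives plane waves with k = √(2m(E − V))/ℏ: k₁ = √(2·3.17·12.3) = 8.831, k₂ = √(2·3.17·3.98) = 5.023.
Continuity of ψ and ψ′ at the step yields the reflection amplitude r = (k₁ − k₂)/(k₁ + k₂) = 0.2748; thus R = |r|² = 0.07553, T = 0.9245.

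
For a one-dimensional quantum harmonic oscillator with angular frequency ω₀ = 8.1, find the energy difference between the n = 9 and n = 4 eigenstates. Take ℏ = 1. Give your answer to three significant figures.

E_n = ℏω₀(n + ½), so ΔE = (9 − 4) ℏω₀ = 5 × 8.1 = 40.50.

ΔE = 40.5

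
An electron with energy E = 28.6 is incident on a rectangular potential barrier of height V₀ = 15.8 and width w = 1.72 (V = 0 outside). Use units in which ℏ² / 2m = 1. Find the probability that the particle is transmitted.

T = 0.997

E > V₀: inside the barrier k₂ = √(2m(E − V₀))/ℏ = 3.578, k₂w = 6.154.
Matching at both interfaces gives T⁻¹ = 1 + V₀² sin²(k₂w) / [4E(E − V₀)] = 1.003, hence T = 0.997.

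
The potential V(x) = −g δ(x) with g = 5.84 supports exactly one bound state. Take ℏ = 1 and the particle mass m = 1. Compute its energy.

E = -17.1

For x ≠ 0 the bound state is ψ ∝ e^{−κ|x|}; integrating the TISE across the delta gives the cusp condition 2κ = 2mg/ℏ², so κ = 5.840.
Then E = −ℏ²κ²/(2m) = −mg²/(2ℏ²) = -17.05.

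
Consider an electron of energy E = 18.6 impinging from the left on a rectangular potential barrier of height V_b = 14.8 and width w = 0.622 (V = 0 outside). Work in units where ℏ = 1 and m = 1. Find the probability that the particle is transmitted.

E > V_b: inside the barrier k₂ = √(2m(E − V_b))/ℏ = 2.757, k₂w = 1.715.
T = [1 + V_b² sin²(k₂w) / (4E(E − V_b))]⁻¹ = 1/1.759 = 0.569.

T = 0.569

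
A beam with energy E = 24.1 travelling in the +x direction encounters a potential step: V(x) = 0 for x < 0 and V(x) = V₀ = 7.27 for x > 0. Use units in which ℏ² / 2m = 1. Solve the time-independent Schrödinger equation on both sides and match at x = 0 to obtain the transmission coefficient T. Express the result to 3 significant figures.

The wavenumbers are k₁ = √(2mE)/ℏ = 4.909 on the left and k₂ = √(2m(E − V₀))/ℏ = 4.102 on the right.
Matching ψ and ψ′ at x = 0 gives r = (k₁ − k₂)/(k₁ + k₂), so R = r² = 0.008014 and T = 1 − R = 0.9920.

T = 0.992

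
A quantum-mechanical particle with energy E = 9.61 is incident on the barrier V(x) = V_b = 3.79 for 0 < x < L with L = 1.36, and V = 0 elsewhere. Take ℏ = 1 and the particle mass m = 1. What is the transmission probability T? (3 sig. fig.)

T = 0.940

Above the barrier the interior wavenumber is k₂ = √(2m(E − V_b))/ℏ = 3.412, giving phase k₂L = 4.640.
T = [1 + V_b² sin²(k₂L) / (4E(E − V_b))]⁻¹ = 1/1.064 = 0.940.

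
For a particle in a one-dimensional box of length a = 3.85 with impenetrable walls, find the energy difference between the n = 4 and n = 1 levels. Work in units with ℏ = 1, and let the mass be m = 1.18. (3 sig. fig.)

E_n = n²π²ℏ²/(2ma²), so ΔE = (4² − 1²) π²ℏ²/(2ma²).
ΔE = 15 × π² / (2 × 1.18 × 3.85²) = 4.232.

ΔE = 4.23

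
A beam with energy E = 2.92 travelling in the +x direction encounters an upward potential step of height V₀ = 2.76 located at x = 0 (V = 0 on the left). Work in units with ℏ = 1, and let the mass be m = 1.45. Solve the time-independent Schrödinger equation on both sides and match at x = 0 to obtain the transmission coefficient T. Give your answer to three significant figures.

On each side the TISE gives plane waves with k = √(2m(E − V))/ℏ: k₁ = √(2·1.45·2.92) = 2.910, k₂ = √(2·1.45·0.16) = 0.6812.
Continuity of ψ and ψ′ at the step yields the reflection amplitude r = (k₁ − k₂)/(k₁ + k₂) = 0.6206; thus R = |r|² = 0.3852, T = 0.6148.

T = 0.615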